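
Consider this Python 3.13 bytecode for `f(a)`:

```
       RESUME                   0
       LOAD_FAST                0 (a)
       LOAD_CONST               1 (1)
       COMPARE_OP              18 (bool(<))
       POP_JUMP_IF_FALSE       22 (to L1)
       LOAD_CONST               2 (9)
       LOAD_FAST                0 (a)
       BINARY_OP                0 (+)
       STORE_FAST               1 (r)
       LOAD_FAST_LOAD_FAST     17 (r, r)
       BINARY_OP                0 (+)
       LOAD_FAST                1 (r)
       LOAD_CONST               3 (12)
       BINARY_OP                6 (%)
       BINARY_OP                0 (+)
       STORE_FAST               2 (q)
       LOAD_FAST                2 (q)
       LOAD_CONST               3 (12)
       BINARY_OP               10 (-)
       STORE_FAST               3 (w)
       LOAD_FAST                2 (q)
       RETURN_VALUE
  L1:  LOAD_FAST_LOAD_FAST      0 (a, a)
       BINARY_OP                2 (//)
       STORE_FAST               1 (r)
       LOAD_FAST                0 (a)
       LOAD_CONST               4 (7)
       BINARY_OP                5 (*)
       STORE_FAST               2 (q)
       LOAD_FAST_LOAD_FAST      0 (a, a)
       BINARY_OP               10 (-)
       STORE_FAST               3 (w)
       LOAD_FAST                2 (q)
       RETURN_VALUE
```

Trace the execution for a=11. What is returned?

77

LOAD_FAST a → push 11. Stack: [11]
LOAD_CONST → push 1. Stack: [11, 1]
COMPARE_OP bool(<) → 11 vs 1 = False. Stack: [False]
POP_JUMP_IF_FALSE → pop False; jump. Stack: []
LOAD_FAST_LOAD_FAST a,a → push 11,11. Stack: [11, 11]
BINARY_OP // → 11 // 11 = 1. Stack: [1]
STORE_FAST r → r=1. Stack: []
LOAD_FAST a → push 11. Stack: [11]
LOAD_CONST → push 7. Stack: [11, 7]
BINARY_OP * → 11 * 7 = 77. Stack: [77]
STORE_FAST q → q=77. Stack: []
LOAD_FAST_LOAD_FAST a,a → push 11,11. Stack: [11, 11]
BINARY_OP - → 11 - 11 = 0. Stack: [0]
STORE_FAST w → w=0. Stack: []
LOAD_FAST q → push 77. Stack: [77]
RETURN_VALUE → return 77.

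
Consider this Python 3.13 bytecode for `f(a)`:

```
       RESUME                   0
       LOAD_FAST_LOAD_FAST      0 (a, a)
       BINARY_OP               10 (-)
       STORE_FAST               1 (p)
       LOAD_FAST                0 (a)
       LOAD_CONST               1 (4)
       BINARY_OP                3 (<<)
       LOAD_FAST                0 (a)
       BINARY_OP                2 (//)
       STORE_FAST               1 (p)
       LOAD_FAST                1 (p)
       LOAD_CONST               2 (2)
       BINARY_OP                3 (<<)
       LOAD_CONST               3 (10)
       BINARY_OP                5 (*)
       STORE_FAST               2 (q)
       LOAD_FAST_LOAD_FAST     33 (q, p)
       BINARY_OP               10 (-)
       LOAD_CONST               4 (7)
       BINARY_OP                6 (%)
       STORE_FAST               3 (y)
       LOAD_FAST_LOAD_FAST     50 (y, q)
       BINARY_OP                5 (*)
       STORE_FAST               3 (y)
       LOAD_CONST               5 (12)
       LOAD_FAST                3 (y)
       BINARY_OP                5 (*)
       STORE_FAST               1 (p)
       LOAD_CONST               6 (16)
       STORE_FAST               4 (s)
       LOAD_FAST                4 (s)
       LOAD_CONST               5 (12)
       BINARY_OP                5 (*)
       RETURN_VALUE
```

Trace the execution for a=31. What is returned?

192

LOAD_FAST_LOAD_FAST a,a → push 31,31. Stack: [31, 31]
BINARY_OP - → 31 - 31 = 0. Stack: [0]
STORE_FAST p → p=0. Stack: []
LOAD_FAST a → push 31. Stack: [31]
LOAD_CONST → push 4. Stack: [31, 4]
BINARY_OP << → 31 << 4 = 496. Stack: [496]
LOAD_FAST a → push 31. Stack: [496, 31]
BINARY_OP // → 496 // 31 = 16. Stack: [16]
STORE_FAST p → p=16. Stack: []
LOAD_FAST p → push 16. Stack: [16]
LOAD_CONST → push 2. Stack: [16, 2]
BINARY_OP << → 16 << 2 = 64. Stack: [64]
LOAD_CONST → push 10. Stack: [64, 10]
BINARY_OP * → 64 * 10 = 640. Stack: [640]
STORE_FAST q → q=640. Stack: []
LOAD_FAST_LOAD_FAST q,p → push 640,16. Stack: [640, 16]
BINARY_OP - → 640 - 16 = 624. Stack: [624]
LOAD_CONST → push 7. Stack: [624, 7]
BINARY_OP % → 624 % 7 = 1. Stack: [1]
STORE_FAST y → y=1. Stack: []
LOAD_FAST_LOAD_FAST y,q → push 1,640. Stack: [1, 640]
BINARY_OP * → 1 * 640 = 640. Stack: [640]
STORE_FAST y → y=640. Stack: []
LOAD_CONST → push 12. Stack: [12]
LOAD_FAST y → push 640. Stack: [12, 640]
BINARY_OP * → 12 * 640 = 7680. Stack: [7680]
STORE_FAST p → p=7680. Stack: []
LOAD_CONST → push 16. Stack: [16]
STORE_FAST s → s=16. Stack: []
LOAD_FAST s → push 16. Stack: [16]
LOAD_CONST → push 12. Stack: [16, 12]
BINARY_OP * → 16 * 12 = 192. Stack: [192]
RETURN_VALUE → return 192.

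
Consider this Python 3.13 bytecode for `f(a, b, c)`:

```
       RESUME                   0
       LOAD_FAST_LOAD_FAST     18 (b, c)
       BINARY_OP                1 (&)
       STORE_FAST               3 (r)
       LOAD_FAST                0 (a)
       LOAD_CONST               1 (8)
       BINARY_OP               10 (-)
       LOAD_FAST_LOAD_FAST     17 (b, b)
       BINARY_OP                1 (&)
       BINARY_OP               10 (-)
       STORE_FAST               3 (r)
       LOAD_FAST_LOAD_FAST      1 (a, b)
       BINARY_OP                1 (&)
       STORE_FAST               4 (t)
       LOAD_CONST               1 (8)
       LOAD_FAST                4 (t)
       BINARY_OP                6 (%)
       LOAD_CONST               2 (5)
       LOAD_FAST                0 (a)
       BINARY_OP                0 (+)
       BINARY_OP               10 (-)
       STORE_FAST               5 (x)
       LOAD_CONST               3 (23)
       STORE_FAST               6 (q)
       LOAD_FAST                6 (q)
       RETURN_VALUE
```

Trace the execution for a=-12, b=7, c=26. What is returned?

23

LOAD_FAST_LOAD_FAST b,c → push 7,26. Stack: [7, 26]
BINARY_OP & → 7 & 26 = 2. Stack: [2]
STORE_FAST r → r=2. Stack: []
LOAD_FAST a → push -12. Stack: [-12]
LOAD_CONST → push 8. Stack: [-12, 8]
BINARY_OP - → -12 - 8 = -20. Stack: [-20]
LOAD_FAST_LOAD_FAST b,b → push 7,7. Stack: [-20, 7, 7]
BINARY_OP & → 7 & 7 = 7. Stack: [-20, 7]
BINARY_OP - → -20 - 7 = -27. Stack: [-27]
STORE_FAST r → r=-27. Stack: []
LOAD_FAST_LOAD_FAST a,b → push -12,7. Stack: [-12, 7]
BINARY_OP & → -12 & 7 = 4. Stack: [4]
STORE_FAST t → t=4. Stack: []
LOAD_CONST → push 8. Stack: [8]
LOAD_FAST t → push 4. Stack: [8, 4]
BINARY_OP % → 8 % 4 = 0. Stack: [0]
LOAD_CONST → push 5. Stack: [0, 5]
LOAD_FAST a → push -12. Stack: [0, 5, -12]
BINARY_OP + → 5 + -12 = -7. Stack: [0, -7]
BINARY_OP - → 0 - -7 = 7. Stack: [7]
STORE_FAST x → x=7. Stack: []
LOAD_CONST → push 23. Stack: [23]
STORE_FAST q → q=23. Stack: []
LOAD_FAST q → push 23. Stack: [23]
RETURN_VALUE → return 23.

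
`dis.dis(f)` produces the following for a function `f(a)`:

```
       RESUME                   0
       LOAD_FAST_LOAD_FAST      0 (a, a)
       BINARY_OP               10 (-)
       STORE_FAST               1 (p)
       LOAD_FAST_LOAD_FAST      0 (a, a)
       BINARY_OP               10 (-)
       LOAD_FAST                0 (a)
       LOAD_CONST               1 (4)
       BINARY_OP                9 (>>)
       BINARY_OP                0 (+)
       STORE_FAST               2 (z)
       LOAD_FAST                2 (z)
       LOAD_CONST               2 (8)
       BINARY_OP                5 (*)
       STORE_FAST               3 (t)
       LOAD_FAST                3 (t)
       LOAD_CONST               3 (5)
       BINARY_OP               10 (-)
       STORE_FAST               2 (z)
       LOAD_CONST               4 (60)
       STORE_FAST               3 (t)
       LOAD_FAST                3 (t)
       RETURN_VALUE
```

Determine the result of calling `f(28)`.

60

LOAD_FAST_LOAD_FAST a,a → push 28,28. Stack: [28, 28]
BINARY_OP - → 28 - 28 = 0. Stack: [0]
STORE_FAST p → p=0. Stack: []
LOAD_FAST_LOAD_FAST a,a → push 28,28. Stack: [28, 28]
BINARY_OP - → 28 - 28 = 0. Stack: [0]
LOAD_FAST a → push 28. Stack: [0, 28]
LOAD_CONST → push 4. Stack: [0, 28, 4]
BINARY_OP >> → 28 >> 4 = 1. Stack: [0, 1]
BINARY_OP + → 0 + 1 = 1. Stack: [1]
STORE_FAST z → z=1. Stack: []
LOAD_FAST z → push 1. Stack: [1]
LOAD_CONST → push 8. Stack: [1, 8]
BINARY_OP * → 1 * 8 = 8. Stack: [8]
STORE_FAST t → t=8. Stack: []
LOAD_FAST t → push 8. Stack: [8]
LOAD_CONST → push 5. Stack: [8, 5]
BINARY_OP - → 8 - 5 = 3. Stack: [3]
STORE_FAST z → z=3. Stack: []
LOAD_CONST → push 60. Stack: [60]
STORE_FAST t → t=60. Stack: []
LOAD_FAST t → push 60. Stack: [60]
RETURN_VALUE → return 60.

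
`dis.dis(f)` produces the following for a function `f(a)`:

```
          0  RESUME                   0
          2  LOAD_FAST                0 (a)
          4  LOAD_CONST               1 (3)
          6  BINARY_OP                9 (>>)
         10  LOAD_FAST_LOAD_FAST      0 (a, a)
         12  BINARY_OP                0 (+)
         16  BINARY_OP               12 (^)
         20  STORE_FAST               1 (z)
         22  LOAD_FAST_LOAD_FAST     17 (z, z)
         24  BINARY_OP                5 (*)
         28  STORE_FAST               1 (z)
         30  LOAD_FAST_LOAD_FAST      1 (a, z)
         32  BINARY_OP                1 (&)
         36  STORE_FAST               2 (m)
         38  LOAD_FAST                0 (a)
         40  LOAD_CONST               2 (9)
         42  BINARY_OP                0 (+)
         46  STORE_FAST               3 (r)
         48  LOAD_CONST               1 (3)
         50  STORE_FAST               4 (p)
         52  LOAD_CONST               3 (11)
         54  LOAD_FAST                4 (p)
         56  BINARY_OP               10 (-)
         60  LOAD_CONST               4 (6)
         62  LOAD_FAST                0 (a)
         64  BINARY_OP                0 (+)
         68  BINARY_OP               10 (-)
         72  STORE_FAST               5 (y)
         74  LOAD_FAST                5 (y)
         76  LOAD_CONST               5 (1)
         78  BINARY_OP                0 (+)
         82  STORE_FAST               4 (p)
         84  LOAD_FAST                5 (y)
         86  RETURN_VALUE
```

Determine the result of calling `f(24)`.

LOAD_FAST a → push 24. Stack: [24]
LOAD_CONST → push 3. Stack: [24, 3]
BINARY_OP >> → 24 >> 3 = 3. Stack: [3]
LOAD_FAST_LOAD_FAST a,a → push 24,24. Stack: [3, 24, 24]
BINARY_OP + → 24 + 24 = 48. Stack: [3, 48]
BINARY_OP ^ → 3 ^ 48 = 51. Stack: [51]
STORE_FAST z → z=51. Stack: []
LOAD_FAST_LOAD_FAST z,z → push 51,51. Stack: [51, 51]
BINARY_OP * → 51 * 51 = 2601. Stack: [2601]
STORE_FAST z → z=2601. Stack: []
LOAD_FAST_LOAD_FAST a,z → push 24,2601. Stack: [24, 2601]
BINARY_OP & → 24 & 2601 = 8. Stack: [8]
STORE_FAST m → m=8. Stack: []
LOAD_FAST a → push 24. Stack: [24]
LOAD_CONST → push 9. Stack: [24, 9]
BINARY_OP + → 24 + 9 = 33. Stack: [33]
STORE_FAST r → r=33. Stack: []
LOAD_CONST → push 3. Stack: [3]
STORE_FAST p → p=3. Stack: []
LOAD_CONST → push 11. Stack: [11]
LOAD_FAST p → push 3. Stack: [11, 3]
BINARY_OP - → 11 - 3 = 8. Stack: [8]
LOAD_CONST → push 6. Stack: [8, 6]
LOAD_FAST a → push 24. Stack: [8, 6, 24]
BINARY_OP + → 6 + 24 = 30. Stack: [8, 30]
BINARY_OP - → 8 - 30 = -22. Stack: [-22]
STORE_FAST y → y=-22. Stack: []
LOAD_FAST y → push -22. Stack: [-22]
LOAD_CONST → push 1. Stack: [-22, 1]
BINARY_OP + → -22 + 1 = -21. Stack: [-21]
STORE_FAST p → p=-21. Stack: []
LOAD_FAST y → push -22. Stack: [-22]
RETURN_VALUE → return -22.

-22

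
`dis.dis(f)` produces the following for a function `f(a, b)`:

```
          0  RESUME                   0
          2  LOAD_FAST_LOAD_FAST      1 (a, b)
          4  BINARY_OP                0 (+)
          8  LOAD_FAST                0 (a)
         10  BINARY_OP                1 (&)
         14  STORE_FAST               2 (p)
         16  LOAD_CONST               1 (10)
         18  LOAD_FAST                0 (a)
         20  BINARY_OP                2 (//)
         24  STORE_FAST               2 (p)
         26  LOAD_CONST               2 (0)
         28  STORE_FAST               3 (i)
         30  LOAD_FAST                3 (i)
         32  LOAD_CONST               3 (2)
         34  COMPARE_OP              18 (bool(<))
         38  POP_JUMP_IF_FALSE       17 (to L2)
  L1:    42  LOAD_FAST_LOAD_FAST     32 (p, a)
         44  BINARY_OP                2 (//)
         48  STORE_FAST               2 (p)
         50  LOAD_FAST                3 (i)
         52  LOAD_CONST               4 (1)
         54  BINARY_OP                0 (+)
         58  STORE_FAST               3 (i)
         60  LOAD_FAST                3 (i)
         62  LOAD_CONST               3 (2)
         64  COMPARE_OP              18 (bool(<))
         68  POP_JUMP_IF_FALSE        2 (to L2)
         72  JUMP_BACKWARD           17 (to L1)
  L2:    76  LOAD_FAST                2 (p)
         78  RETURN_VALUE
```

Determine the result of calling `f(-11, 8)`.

0

LOAD_FAST_LOAD_FAST a,b → push -11,8. Stack: [-11, 8]
BINARY_OP + → -11 + 8 = -3. Stack: [-3]
LOAD_FAST a → push -11. Stack: [-3, -11]
BINARY_OP & → -3 & -11 = -11. Stack: [-11]
STORE_FAST p → p=-11. Stack: []
LOAD_CONST → push 10. Stack: [10]
LOAD_FAST a → push -11. Stack: [10, -11]
BINARY_OP // → 10 // -11 = -1. Stack: [-1]
STORE_FAST p → p=-1. Stack: []
LOAD_CONST → push 0. Stack: [0]
STORE_FAST i → i=0. Stack: []
LOAD_FAST i → push 0. Stack: [0]
LOAD_CONST → push 2. Stack: [0, 2]
COMPARE_OP bool(<) → 0 vs 2 = True. Stack: [True]
POP_JUMP_IF_FALSE → pop True; no jump. Stack: []
LOAD_FAST_LOAD_FAST p,a → push -1,-11. Stack: [-1, -11]
BINARY_OP // → -1 // -11 = 0. Stack: [0]
STORE_FAST p → p=0. Stack: []
LOAD_FAST i → push 0. Stack: [0]
LOAD_CONST → push 1. Stack: [0, 1]
BINARY_OP + → 0 + 1 = 1. Stack: [1]
STORE_FAST i → i=1. Stack: []
LOAD_FAST i → push 1. Stack: [1]
LOAD_CONST → push 2. Stack: [1, 2]
COMPARE_OP bool(<) → 1 vs 2 = True. Stack: [True]
POP_JUMP_IF_FALSE → pop True; no jump. Stack: []
LOAD_FAST_LOAD_FAST p,a → push 0,-11. Stack: [0, -11]
BINARY_OP // → 0 // -11 = 0. Stack: [0]
STORE_FAST p → p=0. Stack: []
LOAD_FAST i → push 1. Stack: [1]
LOAD_CONST → push 1. Stack: [1, 1]
BINARY_OP + → 1 + 1 = 2. Stack: [2]
STORE_FAST i → i=2. Stack: []
LOAD_FAST i → push 2. Stack: [2]
LOAD_CONST → push 2. Stack: [2, 2]
COMPARE_OP bool(<) → 2 vs 2 = False. Stack: [False]
POP_JUMP_IF_FALSE → pop False; jump. Stack: []
LOAD_FAST p → push 0. Stack: [0]
RETURN_VALUE → return 0.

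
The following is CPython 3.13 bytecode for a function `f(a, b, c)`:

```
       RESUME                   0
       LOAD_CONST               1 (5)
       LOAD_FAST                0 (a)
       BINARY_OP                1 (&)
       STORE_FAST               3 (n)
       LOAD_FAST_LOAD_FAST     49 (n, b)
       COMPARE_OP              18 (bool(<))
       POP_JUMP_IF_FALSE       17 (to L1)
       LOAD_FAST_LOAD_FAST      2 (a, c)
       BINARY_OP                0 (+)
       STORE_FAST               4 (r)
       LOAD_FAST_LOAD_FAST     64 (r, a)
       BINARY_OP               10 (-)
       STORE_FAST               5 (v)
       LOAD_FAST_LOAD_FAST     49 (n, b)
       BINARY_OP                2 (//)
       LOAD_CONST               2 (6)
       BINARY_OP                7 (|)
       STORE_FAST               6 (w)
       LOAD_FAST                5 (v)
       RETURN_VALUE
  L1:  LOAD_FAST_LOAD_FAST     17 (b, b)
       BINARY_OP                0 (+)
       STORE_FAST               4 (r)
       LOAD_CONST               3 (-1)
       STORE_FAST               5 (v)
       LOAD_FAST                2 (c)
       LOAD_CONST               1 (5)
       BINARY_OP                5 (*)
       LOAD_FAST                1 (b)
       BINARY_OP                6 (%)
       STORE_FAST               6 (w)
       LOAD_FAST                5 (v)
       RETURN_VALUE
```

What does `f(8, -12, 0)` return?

-1

LOAD_CONST → push 5. Stack: [5]
LOAD_FAST a → push 8. Stack: [5, 8]
BINARY_OP & → 5 & 8 = 0. Stack: [0]
STORE_FAST n → n=0. Stack: []
LOAD_FAST_LOAD_FAST n,b → push 0,-12. Stack: [0, -12]
COMPARE_OP bool(<) → 0 vs -12 = False. Stack: [False]
POP_JUMP_IF_FALSE → pop False; jump. Stack: []
LOAD_FAST_LOAD_FAST b,b → push -12,-12. Stack: [-12, -12]
BINARY_OP + → -12 + -12 = -24. Stack: [-24]
STORE_FAST r → r=-24. Stack: []
LOAD_CONST → push -1. Stack: [-1]
STORE_FAST v → v=-1. Stack: []
LOAD_FAST c → push 0. Stack: [0]
LOAD_CONST → push 5. Stack: [0, 5]
BINARY_OP * → 0 * 5 = 0. Stack: [0]
LOAD_FAST b → push -12. Stack: [0, -12]
BINARY_OP % → 0 % -12 = 0. Stack: [0]
STORE_FAST w → w=0. Stack: []
LOAD_FAST v → push -1. Stack: [-1]
RETURN_VALUE → return -1.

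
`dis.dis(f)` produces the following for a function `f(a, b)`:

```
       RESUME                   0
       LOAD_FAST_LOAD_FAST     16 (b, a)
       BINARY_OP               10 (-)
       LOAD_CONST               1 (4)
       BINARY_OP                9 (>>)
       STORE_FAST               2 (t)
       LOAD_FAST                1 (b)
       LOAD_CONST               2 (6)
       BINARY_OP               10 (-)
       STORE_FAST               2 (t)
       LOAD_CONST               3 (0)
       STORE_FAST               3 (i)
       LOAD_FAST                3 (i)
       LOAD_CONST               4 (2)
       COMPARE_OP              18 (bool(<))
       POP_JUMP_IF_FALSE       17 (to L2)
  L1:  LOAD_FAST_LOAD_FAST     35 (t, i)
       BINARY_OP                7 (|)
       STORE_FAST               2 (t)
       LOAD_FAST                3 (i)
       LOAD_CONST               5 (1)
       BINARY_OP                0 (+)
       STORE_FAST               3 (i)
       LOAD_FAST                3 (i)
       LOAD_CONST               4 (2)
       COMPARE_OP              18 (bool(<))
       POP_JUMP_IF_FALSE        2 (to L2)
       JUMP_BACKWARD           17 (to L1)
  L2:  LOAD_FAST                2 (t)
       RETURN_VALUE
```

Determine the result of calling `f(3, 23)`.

LOAD_FAST_LOAD_FAST b,a → push 23,3. Stack: [23, 3]
BINARY_OP - → 23 - 3 = 20. Stack: [20]
LOAD_CONST → push 4. Stack: [20, 4]
BINARY_OP >> → 20 >> 4 = 1. Stack: [1]
STORE_FAST t → t=1. Stack: []
LOAD_FAST b → push 23. Stack: [23]
LOAD_CONST → push 6. Stack: [23, 6]
BINARY_OP - → 23 - 6 = 17. Stack: [17]
STORE_FAST t → t=17. Stack: []
LOAD_CONST → push 0. Stack: [0]
STORE_FAST i → i=0. Stack: []
LOAD_FAST i → push 0. Stack: [0]
LOAD_CONST → push 2. Stack: [0, 2]
COMPARE_OP bool(<) → 0 vs 2 = True. Stack: [True]
POP_JUMP_IF_FALSE → pop True; no jump. Stack: []
LOAD_FAST_LOAD_FAST t,i → push 17,0. Stack: [17, 0]
BINARY_OP | → 17 | 0 = 17. Stack: [17]
STORE_FAST t → t=17. Stack: []
LOAD_FAST i → push 0. Stack: [0]
LOAD_CONST → push 1. Stack: [0, 1]
BINARY_OP + → 0 + 1 = 1. Stack: [1]
STORE_FAST i → i=1. Stack: []
LOAD_FAST i → push 1. Stack: [1]
LOAD_CONST → push 2. Stack: [1, 2]
COMPARE_OP bool(<) → 1 vs 2 = True. Stack: [True]
POP_JUMP_IF_FALSE → pop True; no jump. Stack: []
LOAD_FAST_LOAD_FAST t,i → push 17,1. Stack: [17, 1]
BINARY_OP | → 17 | 1 = 17. Stack: [17]
STORE_FAST t → t=17. Stack: []
LOAD_FAST i → push 1. Stack: [1]
LOAD_CONST → push 1. Stack: [1, 1]
BINARY_OP + → 1 + 1 = 2. Stack: [2]
STORE_FAST i → i=2. Stack: []
LOAD_FAST i → push 2. Stack: [2]
LOAD_CONST → push 2. Stack: [2, 2]
COMPARE_OP bool(<) → 2 vs 2 = False. Stack: [False]
POP_JUMP_IF_FALSE → pop False; jump. Stack: []
LOAD_FAST t → push 17. Stack: [17]
RETURN_VALUE → return 17.

17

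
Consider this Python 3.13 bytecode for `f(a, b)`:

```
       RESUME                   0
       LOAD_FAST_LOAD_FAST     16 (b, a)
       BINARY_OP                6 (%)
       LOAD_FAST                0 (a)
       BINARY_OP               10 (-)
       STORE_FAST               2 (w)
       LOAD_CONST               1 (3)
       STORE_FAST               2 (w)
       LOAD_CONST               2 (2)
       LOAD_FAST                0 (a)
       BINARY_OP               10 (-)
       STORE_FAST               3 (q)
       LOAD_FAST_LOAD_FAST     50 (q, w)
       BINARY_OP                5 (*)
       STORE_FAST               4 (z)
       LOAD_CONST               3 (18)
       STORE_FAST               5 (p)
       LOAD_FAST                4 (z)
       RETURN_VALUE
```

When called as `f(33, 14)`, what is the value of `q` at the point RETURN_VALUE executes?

-31

LOAD_FAST_LOAD_FAST b,a → push 14,33. Stack: [14, 33]
BINARY_OP % → 14 % 33 = 14. Stack: [14]
LOAD_FAST a → push 33. Stack: [14, 33]
BINARY_OP - → 14 - 33 = -19. Stack: [-19]
STORE_FAST w → w=-19. Stack: []
LOAD_CONST → push 3. Stack: [3]
STORE_FAST w → w=3. Stack: []
LOAD_CONST → push 2. Stack: [2]
LOAD_FAST a → push 33. Stack: [2, 33]
BINARY_OP - → 2 - 33 = -31. Stack: [-31]
STORE_FAST q → q=-31. Stack: []
LOAD_FAST_LOAD_FAST q,w → push -31,3. Stack: [-31, 3]
BINARY_OP * → -31 * 3 = -93. Stack: [-93]
STORE_FAST z → z=-93. Stack: []
LOAD_CONST → push 18. Stack: [18]
STORE_FAST p → p=18. Stack: []
LOAD_FAST z → push -93. Stack: [-93]
RETURN_VALUE → return -93.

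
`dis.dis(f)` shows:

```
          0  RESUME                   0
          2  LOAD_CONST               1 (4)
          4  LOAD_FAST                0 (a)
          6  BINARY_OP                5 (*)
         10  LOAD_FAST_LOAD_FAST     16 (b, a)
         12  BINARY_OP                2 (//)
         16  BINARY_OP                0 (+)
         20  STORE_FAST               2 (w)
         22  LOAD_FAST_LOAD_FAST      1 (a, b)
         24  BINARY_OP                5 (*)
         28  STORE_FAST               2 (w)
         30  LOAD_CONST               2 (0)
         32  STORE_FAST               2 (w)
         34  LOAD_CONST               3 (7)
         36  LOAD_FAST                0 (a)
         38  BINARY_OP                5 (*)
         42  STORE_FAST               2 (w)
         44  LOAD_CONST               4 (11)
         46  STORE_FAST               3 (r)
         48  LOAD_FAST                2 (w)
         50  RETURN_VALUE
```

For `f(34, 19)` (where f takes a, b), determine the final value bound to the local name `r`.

11

LOAD_CONST → push 4. Stack: [4]
LOAD_FAST a → push 34. Stack: [4, 34]
BINARY_OP * → 4 * 34 = 136. Stack: [136]
LOAD_FAST_LOAD_FAST b,a → push 19,34. Stack: [136, 19, 34]
BINARY_OP // → 19 // 34 = 0. Stack: [136, 0]
BINARY_OP + → 136 + 0 = 136. Stack: [136]
STORE_FAST w → w=136. Stack: []
LOAD_FAST_LOAD_FAST a,b → push 34,19. Stack: [34, 19]
BINARY_OP * → 34 * 19 = 646. Stack: [646]
STORE_FAST w → w=646. Stack: []
LOAD_CONST → push 0. Stack: [0]
STORE_FAST w → w=0. Stack: []
LOAD_CONST → push 7. Stack: [7]
LOAD_FAST a → push 34. Stack: [7, 34]
BINARY_OP * → 7 * 34 = 238. Stack: [238]
STORE_FAST w → w=238. Stack: []
LOAD_CONST → push 11. Stack: [11]
STORE_FAST r → r=11. Stack: []
LOAD_FAST w → push 238. Stack: [238]
RETURN_VALUE → return 238.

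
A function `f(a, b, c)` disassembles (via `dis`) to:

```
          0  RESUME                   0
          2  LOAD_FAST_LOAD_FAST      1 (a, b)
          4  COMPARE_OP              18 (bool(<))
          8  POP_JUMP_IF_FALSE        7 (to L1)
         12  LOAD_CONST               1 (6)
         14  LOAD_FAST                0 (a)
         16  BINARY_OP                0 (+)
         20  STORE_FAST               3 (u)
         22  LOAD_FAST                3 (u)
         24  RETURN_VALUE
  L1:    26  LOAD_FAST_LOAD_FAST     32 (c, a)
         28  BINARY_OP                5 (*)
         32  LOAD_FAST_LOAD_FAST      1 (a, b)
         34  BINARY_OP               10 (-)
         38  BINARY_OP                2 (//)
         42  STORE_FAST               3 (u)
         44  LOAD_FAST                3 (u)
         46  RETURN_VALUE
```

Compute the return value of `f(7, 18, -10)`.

13

LOAD_FAST_LOAD_FAST a,b → push 7,18. Stack: [7, 18]
COMPARE_OP bool(<) → 7 vs 18 = True. Stack: [True]
POP_JUMP_IF_FALSE → pop True; no jump. Stack: []
LOAD_CONST → push 6. Stack: [6]
LOAD_FAST a → push 7. Stack: [6, 7]
BINARY_OP + → 6 + 7 = 13. Stack: [13]
STORE_FAST u → u=13. Stack: []
LOAD_FAST u → push 13. Stack: [13]
RETURN_VALUE → return 13.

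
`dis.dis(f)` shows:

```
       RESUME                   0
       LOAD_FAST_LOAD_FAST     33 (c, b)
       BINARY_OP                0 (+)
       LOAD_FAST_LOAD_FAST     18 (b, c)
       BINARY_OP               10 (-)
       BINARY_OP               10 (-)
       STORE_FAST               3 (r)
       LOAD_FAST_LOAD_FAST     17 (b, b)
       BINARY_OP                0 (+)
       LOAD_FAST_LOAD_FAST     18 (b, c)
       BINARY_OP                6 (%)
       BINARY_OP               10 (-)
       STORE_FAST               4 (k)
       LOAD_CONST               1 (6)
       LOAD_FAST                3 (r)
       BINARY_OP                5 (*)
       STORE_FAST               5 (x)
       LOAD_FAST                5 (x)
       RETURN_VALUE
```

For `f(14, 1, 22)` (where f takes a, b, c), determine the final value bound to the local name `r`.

LOAD_FAST_LOAD_FAST c,b → push 22,1. Stack: [22, 1]
BINARY_OP + → 22 + 1 = 23. Stack: [23]
LOAD_FAST_LOAD_FAST b,c → push 1,22. Stack: [23, 1, 22]
BINARY_OP - → 1 - 22 = -21. Stack: [23, -21]
BINARY_OP - → 23 - -21 = 44. Stack: [44]
STORE_FAST r → r=44. Stack: []
LOAD_FAST_LOAD_FAST b,b → push 1,1. Stack: [1, 1]
BINARY_OP + → 1 + 1 = 2. Stack: [2]
LOAD_FAST_LOAD_FAST b,c → push 1,22. Stack: [2, 1, 22]
BINARY_OP % → 1 % 22 = 1. Stack: [2, 1]
BINARY_OP - → 2 - 1 = 1. Stack: [1]
STORE_FAST k → k=1. Stack: []
LOAD_CONST → push 6. Stack: [6]
LOAD_FAST r → push 44. Stack: [6, 44]
BINARY_OP * → 6 * 44 = 264. Stack: [264]
STORE_FAST x → x=264. Stack: []
LOAD_FAST x → push 264. Stack: [264]
RETURN_VALUE → return 264.

44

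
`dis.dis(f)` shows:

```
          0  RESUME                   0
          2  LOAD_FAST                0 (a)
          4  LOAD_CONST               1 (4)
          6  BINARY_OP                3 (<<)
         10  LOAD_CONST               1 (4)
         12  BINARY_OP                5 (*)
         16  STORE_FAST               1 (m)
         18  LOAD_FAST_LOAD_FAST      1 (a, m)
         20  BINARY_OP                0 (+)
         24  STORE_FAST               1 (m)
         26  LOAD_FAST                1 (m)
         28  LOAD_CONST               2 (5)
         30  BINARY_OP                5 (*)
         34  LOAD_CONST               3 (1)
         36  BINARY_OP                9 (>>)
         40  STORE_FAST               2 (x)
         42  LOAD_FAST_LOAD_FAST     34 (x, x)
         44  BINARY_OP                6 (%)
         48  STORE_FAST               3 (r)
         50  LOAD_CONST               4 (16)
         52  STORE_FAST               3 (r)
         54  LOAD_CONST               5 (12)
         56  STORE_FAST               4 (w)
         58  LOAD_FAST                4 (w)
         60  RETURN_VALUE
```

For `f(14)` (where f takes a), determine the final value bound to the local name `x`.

LOAD_FAST a → push 14. Stack: [14]
LOAD_CONST → push 4. Stack: [14, 4]
BINARY_OP << → 14 << 4 = 224. Stack: [224]
LOAD_CONST → push 4. Stack: [224, 4]
BINARY_OP * → 224 * 4 = 896. Stack: [896]
STORE_FAST m → m=896. Stack: []
LOAD_FAST_LOAD_FAST a,m → push 14,896. Stack: [14, 896]
BINARY_OP + → 14 + 896 = 910. Stack: [910]
STORE_FAST m → m=910. Stack: []
LOAD_FAST m → push 910. Stack: [910]
LOAD_CONST → push 5. Stack: [910, 5]
BINARY_OP * → 910 * 5 = 4550. Stack: [4550]
LOAD_CONST → push 1. Stack: [4550, 1]
BINARY_OP >> → 4550 >> 1 = 2275. Stack: [2275]
STORE_FAST x → x=2275. Stack: []
LOAD_FAST_LOAD_FAST x,x → push 2275,2275. Stack: [2275, 2275]
BINARY_OP % → 2275 % 2275 = 0. Stack: [0]
STORE_FAST r → r=0. Stack: []
LOAD_CONST → push 16. Stack: [16]
STORE_FAST r → r=16. Stack: []
LOAD_CONST → push 12. Stack: [12]
STORE_FAST w → w=12. Stack: []
LOAD_FAST w → push 12. Stack: [12]
RETURN_VALUE → return 12.

2275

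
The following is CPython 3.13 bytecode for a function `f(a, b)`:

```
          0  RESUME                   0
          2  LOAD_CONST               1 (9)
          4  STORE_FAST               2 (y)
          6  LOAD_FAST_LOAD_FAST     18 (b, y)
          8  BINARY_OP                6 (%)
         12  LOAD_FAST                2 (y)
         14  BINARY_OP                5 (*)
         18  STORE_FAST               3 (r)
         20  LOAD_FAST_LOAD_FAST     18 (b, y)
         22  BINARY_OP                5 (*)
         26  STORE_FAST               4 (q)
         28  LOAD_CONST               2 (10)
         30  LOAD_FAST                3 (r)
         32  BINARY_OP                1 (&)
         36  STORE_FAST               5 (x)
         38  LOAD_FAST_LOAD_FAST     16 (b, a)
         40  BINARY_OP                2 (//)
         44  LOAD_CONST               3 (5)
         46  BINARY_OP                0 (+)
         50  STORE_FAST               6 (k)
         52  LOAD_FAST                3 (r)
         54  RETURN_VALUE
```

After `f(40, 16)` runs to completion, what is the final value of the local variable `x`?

LOAD_CONST → push 9. Stack: [9]
STORE_FAST y → y=9. Stack: []
LOAD_FAST_LOAD_FAST b,y → push 16,9. Stack: [16, 9]
BINARY_OP % → 16 % 9 = 7. Stack: [7]
LOAD_FAST y → push 9. Stack: [7, 9]
BINARY_OP * → 7 * 9 = 63. Stack: [63]
STORE_FAST r → r=63. Stack: []
LOAD_FAST_LOAD_FAST b,y → push 16,9. Stack: [16, 9]
BINARY_OP * → 16 * 9 = 144. Stack: [144]
STORE_FAST q → q=144. Stack: []
LOAD_CONST → push 10. Stack: [10]
LOAD_FAST r → push 63. Stack: [10, 63]
BINARY_OP & → 10 & 63 = 10. Stack: [10]
STORE_FAST x → x=10. Stack: []
LOAD_FAST_LOAD_FAST b,a → push 16,40. Stack: [16, 40]
BINARY_OP // → 16 // 40 = 0. Stack: [0]
LOAD_CONST → push 5. Stack: [0, 5]
BINARY_OP + → 0 + 5 = 5. Stack: [5]
STORE_FAST k → k=5. Stack: []
LOAD_FAST r → push 63. Stack: [63]
RETURN_VALUE → return 63.

10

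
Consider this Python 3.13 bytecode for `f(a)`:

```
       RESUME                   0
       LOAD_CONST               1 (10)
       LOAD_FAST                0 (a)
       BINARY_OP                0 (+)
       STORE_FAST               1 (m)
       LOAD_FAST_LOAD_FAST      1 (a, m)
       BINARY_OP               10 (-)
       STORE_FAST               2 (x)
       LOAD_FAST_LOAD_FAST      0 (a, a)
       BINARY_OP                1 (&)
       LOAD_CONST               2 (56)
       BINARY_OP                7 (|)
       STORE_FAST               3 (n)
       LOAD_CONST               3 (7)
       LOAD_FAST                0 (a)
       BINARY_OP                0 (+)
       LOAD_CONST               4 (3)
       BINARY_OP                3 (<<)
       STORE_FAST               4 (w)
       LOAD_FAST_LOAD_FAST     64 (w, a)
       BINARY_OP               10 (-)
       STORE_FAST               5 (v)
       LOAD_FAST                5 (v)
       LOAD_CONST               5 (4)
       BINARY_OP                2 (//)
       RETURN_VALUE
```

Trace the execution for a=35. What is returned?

LOAD_CONST → push 10. Stack: [10]
LOAD_FAST a → push 35. Stack: [10, 35]
BINARY_OP + → 10 + 35 = 45. Stack: [45]
STORE_FAST m → m=45. Stack: []
LOAD_FAST_LOAD_FAST a,m → push 35,45. Stack: [35, 45]
BINARY_OP - → 35 - 45 = -10. Stack: [-10]
STORE_FAST x → x=-10. Stack: []
LOAD_FAST_LOAD_FAST a,a → push 35,35. Stack: [35, 35]
BINARY_OP & → 35 & 35 = 35. Stack: [35]
LOAD_CONST → push 56. Stack: [35, 56]
BINARY_OP | → 35 | 56 = 59. Stack: [59]
STORE_FAST n → n=59. Stack: []
LOAD_CONST → push 7. Stack: [7]
LOAD_FAST a → push 35. Stack: [7, 35]
BINARY_OP + → 7 + 35 = 42. Stack: [42]
LOAD_CONST → push 3. Stack: [42, 3]
BINARY_OP << → 42 << 3 = 336. Stack: [336]
STORE_FAST w → w=336. Stack: []
LOAD_FAST_LOAD_FAST w,a → push 336,35. Stack: [336, 35]
BINARY_OP - → 336 - 35 = 301. Stack: [301]
STORE_FAST v → v=301. Stack: []
LOAD_FAST v → push 301. Stack: [301]
LOAD_CONST → push 4. Stack: [301, 4]
BINARY_OP // → 301 // 4 = 75. Stack: [75]
RETURN_VALUE → return 75.

75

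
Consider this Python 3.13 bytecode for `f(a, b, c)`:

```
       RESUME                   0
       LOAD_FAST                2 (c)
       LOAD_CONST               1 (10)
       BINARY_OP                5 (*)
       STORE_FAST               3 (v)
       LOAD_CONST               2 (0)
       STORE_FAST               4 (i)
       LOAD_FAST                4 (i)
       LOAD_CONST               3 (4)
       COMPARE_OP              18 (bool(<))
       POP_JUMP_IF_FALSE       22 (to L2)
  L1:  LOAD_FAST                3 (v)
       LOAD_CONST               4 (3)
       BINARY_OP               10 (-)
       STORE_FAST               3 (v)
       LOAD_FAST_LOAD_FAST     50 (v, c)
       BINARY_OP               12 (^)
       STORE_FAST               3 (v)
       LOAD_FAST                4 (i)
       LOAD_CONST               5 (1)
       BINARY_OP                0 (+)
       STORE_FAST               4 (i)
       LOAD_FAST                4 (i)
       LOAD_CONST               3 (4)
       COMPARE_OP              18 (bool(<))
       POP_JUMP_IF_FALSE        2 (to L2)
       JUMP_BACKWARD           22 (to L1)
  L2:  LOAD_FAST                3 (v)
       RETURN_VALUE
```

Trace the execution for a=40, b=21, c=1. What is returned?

-6

LOAD_FAST c → push 1
LOAD_CONST → push 10
BINARY_OP * → 1 * 10 = 10
STORE_FAST v → v=10
LOAD_CONST → push 0
STORE_FAST i → i=0
LOAD_FAST i → push 0
LOAD_CONST → push 4
COMPARE_OP bool(<) → 0 vs 4 = True
POP_JUMP_IF_FALSE → pop True; no jump
LOAD_FAST v → push 10
LOAD_CONST → push 3
BINARY_OP - → 10 - 3 = 7
STORE_FAST v → v=7
LOAD_FAST_LOAD_FAST v,c → push 7,1
BINARY_OP ^ → 7 ^ 1 = 6
STORE_FAST v → v=6
LOAD_FAST i → push 0
LOAD_CONST → push 1
BINARY_OP + → 0 + 1 = 1
STORE_FAST i → i=1
LOAD_FAST i → push 1
LOAD_CONST → push 4
COMPARE_OP bool(<) → 1 vs 4 = True
POP_JUMP_IF_FALSE → pop True; no jump
LOAD_FAST v → push 6
LOAD_CONST → push 3
BINARY_OP - → 6 - 3 = 3
STORE_FAST v → v=3
LOAD_FAST_LOAD_FAST v,c → push 3,1
BINARY_OP ^ → 3 ^ 1 = 2
STORE_FAST v → v=2
LOAD_FAST i → push 1
LOAD_CONST → push 1
BINARY_OP + → 1 + 1 = 2
STORE_FAST i → i=2
LOAD_FAST i → push 2
LOAD_CONST → push 4
COMPARE_OP bool(<) → 2 vs 4 = True
POP_JUMP_IF_FALSE → pop True; no jump
LOAD_FAST v → push 2
LOAD_CONST → push 3
BINARY_OP - → 2 - 3 = -1
STORE_FAST v → v=-1
LOAD_FAST_LOAD_FAST v,c → push -1,1
BINARY_OP ^ → -1 ^ 1 = -2
STORE_FAST v → v=-2
LOAD_FAST i → push 2
LOAD_CONST → push 1
BINARY_OP + → 2 + 1 = 3
STORE_FAST i → i=3
LOAD_FAST i → push 3
LOAD_CONST → push 4
COMPARE_OP bool(<) → 3 vs 4 = True
POP_JUMP_IF_FALSE → pop True; no jump
LOAD_FAST v → push -2
LOAD_CONST → push 3
BINARY_OP - → -2 - 3 = -5
STORE_FAST v → v=-5
LOAD_FAST_LOAD_FAST v,c → push -5,1
BINARY_OP ^ → -5 ^ 1 = -6
STORE_FAST v → v=-6
LOAD_FAST i → push 3
LOAD_CONST → push 1
BINARY_OP + → 3 + 1 = 4
STORE_FAST i → i=4
LOAD_FAST i → push 4
LOAD_CONST → push 4
COMPARE_OP bool(<) → 4 vs 4 = False
POP_JUMP_IF_FALSE → pop False; jump
LOAD_FAST v → push -6
RETURN_VALUE → return -6.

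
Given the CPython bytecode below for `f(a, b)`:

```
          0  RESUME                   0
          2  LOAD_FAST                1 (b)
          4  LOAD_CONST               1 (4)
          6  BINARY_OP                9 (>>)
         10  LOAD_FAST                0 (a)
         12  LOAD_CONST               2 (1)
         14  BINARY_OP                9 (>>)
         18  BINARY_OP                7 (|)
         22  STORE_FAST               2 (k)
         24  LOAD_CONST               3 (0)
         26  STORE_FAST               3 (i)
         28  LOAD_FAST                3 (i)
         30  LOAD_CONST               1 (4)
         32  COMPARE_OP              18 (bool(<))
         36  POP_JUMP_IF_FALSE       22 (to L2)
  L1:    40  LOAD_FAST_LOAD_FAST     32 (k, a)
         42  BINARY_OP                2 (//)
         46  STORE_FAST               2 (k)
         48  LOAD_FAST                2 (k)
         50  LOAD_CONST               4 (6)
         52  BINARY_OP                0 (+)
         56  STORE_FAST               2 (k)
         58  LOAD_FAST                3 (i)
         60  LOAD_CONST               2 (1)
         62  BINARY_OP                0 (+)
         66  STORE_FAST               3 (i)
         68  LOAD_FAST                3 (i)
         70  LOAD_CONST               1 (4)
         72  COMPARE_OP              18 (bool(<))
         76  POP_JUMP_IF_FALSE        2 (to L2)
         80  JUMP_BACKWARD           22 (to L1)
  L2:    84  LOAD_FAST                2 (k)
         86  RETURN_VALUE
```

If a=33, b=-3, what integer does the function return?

LOAD_FAST b → push -3
LOAD_CONST → push 4
BINARY_OP >> → -3 >> 4 = -1
LOAD_FAST a → push 33
LOAD_CONST → push 1
BINARY_OP >> → 33 >> 1 = 16
BINARY_OP | → -1 | 16 = -1
STORE_FAST k → k=-1
LOAD_CONST → push 0
STORE_FAST i → i=0
LOAD_FAST i → push 0
LOAD_CONST → push 4
COMPARE_OP bool(<) → 0 vs 4 = True
POP_JUMP_IF_FALSE → pop True; no jump
LOAD_FAST_LOAD_FAST k,a → push -1,33
BINARY_OP // → -1 // 33 = -1
STORE_FAST k → k=-1
LOAD_FAST k → push -1
LOAD_CONST → push 6
BINARY_OP + → -1 + 6 = 5
STORE_FAST k → k=5
LOAD_FAST i → push 0
LOAD_CONST → push 1
BINARY_OP + → 0 + 1 = 1
STORE_FAST i → i=1
LOAD_FAST i → push 1
LOAD_CONST → push 4
COMPARE_OP bool(<) → 1 vs 4 = True
POP_JUMP_IF_FALSE → pop True; no jump
LOAD_FAST_LOAD_FAST k,a → push 5,33
BINARY_OP // → 5 // 33 = 0
STORE_FAST k → k=0
LOAD_FAST k → push 0
LOAD_CONST → push 6
BINARY_OP + → 0 + 6 = 6
STORE_FAST k → k=6
LOAD_FAST i → push 1
LOAD_CONST → push 1
BINARY_OP + → 1 + 1 = 2
STORE_FAST i → i=2
LOAD_FAST i → push 2
LOAD_CONST → push 4
COMPARE_OP bool(<) → 2 vs 4 = True
POP_JUMP_IF_FALSE → pop True; no jump
LOAD_FAST_LOAD_FAST k,a → push 6,33
BINARY_OP // → 6 // 33 = 0
STORE_FAST k → k=0
LOAD_FAST k → push 0
LOAD_CONST → push 6
BINARY_OP + → 0 + 6 = 6
STORE_FAST k → k=6
LOAD_FAST i → push 2
LOAD_CONST → push 1
BINARY_OP + → 2 + 1 = 3
STORE_FAST i → i=3
LOAD_FAST i → push 3
LOAD_CONST → push 4
COMPARE_OP bool(<) → 3 vs 4 = True
POP_JUMP_IF_FALSE → pop True; no jump
LOAD_FAST_LOAD_FAST k,a → push 6,33
BINARY_OP // → 6 // 33 = 0
STORE_FAST k → k=0
LOAD_FAST k → push 0
LOAD_CONST → push 6
BINARY_OP + → 0 + 6 = 6
STORE_FAST k → k=6
LOAD_FAST i → push 3
LOAD_CONST → push 1
BINARY_OP + → 3 + 1 = 4
STORE_FAST i → i=4
LOAD_FAST i → push 4
LOAD_CONST → push 4
COMPARE_OP bool(<) → 4 vs 4 = False
POP_JUMP_IF_FALSE → pop False; jump
LOAD_FAST k → push 6
RETURN_VALUE → return 6.

6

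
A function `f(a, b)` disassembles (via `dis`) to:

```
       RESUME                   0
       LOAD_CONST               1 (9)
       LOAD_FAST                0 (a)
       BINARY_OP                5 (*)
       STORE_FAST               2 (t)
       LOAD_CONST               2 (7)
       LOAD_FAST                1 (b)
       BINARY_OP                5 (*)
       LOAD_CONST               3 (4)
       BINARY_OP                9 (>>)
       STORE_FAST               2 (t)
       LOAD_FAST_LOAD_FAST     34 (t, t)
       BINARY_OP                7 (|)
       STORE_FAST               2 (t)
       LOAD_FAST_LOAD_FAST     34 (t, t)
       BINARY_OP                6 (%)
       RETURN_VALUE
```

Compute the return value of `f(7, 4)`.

0

LOAD_CONST → push 9. Stack: [9]
LOAD_FAST a → push 7. Stack: [9, 7]
BINARY_OP * → 9 * 7 = 63. Stack: [63]
STORE_FAST t → t=63. Stack: []
LOAD_CONST → push 7. Stack: [7]
LOAD_FAST b → push 4. Stack: [7, 4]
BINARY_OP * → 7 * 4 = 28. Stack: [28]
LOAD_CONST → push 4. Stack: [28, 4]
BINARY_OP >> → 28 >> 4 = 1. Stack: [1]
STORE_FAST t → t=1. Stack: []
LOAD_FAST_LOAD_FAST t,t → push 1,1. Stack: [1, 1]
BINARY_OP | → 1 | 1 = 1. Stack: [1]
STORE_FAST t → t=1. Stack: []
LOAD_FAST_LOAD_FAST t,t → push 1,1. Stack: [1, 1]
BINARY_OP % → 1 % 1 = 0. Stack: [0]
RETURN_VALUE → return 0.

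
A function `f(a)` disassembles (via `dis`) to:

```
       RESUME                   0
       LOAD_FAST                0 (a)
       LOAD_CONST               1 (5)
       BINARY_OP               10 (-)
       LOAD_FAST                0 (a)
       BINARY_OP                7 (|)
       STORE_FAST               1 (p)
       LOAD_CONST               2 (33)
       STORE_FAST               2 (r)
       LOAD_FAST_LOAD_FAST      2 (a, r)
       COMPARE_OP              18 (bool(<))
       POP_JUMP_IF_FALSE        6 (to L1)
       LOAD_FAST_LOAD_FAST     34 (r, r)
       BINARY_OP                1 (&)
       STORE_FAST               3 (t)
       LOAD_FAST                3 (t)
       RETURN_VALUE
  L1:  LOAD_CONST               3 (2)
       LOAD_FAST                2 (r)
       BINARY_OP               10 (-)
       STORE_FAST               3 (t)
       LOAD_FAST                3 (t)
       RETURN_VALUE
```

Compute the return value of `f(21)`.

LOAD_FAST a → push 21. Stack: [21]
LOAD_CONST → push 5. Stack: [21, 5]
BINARY_OP - → 21 - 5 = 16. Stack: [16]
LOAD_FAST a → push 21. Stack: [16, 21]
BINARY_OP | → 16 | 21 = 21. Stack: [21]
STORE_FAST p → p=21. Stack: []
LOAD_CONST → push 33. Stack: [33]
STORE_FAST r → r=33. Stack: []
LOAD_FAST_LOAD_FAST a,r → push 21,33. Stack: [21, 33]
COMPARE_OP bool(<) → 21 vs 33 = True. Stack: [True]
POP_JUMP_IF_FALSE → pop True; no jump. Stack: []
LOAD_FAST_LOAD_FAST r,r → push 33,33. Stack: [33, 33]
BINARY_OP & → 33 & 33 = 33. Stack: [33]
STORE_FAST t → t=33. Stack: []
LOAD_FAST t → push 33. Stack: [33]
RETURN_VALUE → return 33.

33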